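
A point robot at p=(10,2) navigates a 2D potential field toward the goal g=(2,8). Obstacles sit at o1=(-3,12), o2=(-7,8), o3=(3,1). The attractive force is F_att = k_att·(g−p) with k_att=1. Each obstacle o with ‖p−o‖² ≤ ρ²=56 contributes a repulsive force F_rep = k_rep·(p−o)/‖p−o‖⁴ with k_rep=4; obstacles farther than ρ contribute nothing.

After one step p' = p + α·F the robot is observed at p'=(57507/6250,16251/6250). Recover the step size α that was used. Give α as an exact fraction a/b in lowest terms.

α = 1/10

F_att = 1·(g−p) = 1·(-8,6) = (-8.0000,6.0000)
o1: d²=269 > ρ²=56 → inactive
o2: d²=325 > ρ²=56 → inactive
o3: d²=50 ≤ ρ²=56; F_rep = 4·(7,1)/50² = (0.0112,0.0016)
F = F_att + ΣF_rep = (-7.9888,6.0016)
Δp = p'−p = (-0.7989,0.6002); α = Δx/Fx = (-4993/6250) / (-4993/625) = 1/10
check: Δy/Fy = (3751/6250) / (3751/625) = 1/10 ✓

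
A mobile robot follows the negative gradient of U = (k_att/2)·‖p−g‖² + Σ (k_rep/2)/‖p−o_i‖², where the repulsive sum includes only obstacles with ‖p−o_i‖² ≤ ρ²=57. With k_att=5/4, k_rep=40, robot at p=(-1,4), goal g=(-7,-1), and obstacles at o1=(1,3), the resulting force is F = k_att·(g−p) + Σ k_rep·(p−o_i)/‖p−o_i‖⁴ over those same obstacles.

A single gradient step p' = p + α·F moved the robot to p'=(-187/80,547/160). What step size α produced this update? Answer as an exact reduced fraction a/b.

α = 1/8

F_att = 5/4·(g−p) = 5/4·(-6,-5) = (-7.5000,-6.2500)
o1: d²=5 ≤ ρ²=57; F_rep = 40·(-2,1)/5² = (-3.2000,1.6000)
F = F_att + ΣF_rep = (-10.7000,-4.6500)
Δp = p'−p = (-1.3375,-0.5813); α = Δx/Fx = (-107/80) / (-107/10) = 1/8
check: Δy/Fy = (-93/160) / (-93/20) = 1/8 ✓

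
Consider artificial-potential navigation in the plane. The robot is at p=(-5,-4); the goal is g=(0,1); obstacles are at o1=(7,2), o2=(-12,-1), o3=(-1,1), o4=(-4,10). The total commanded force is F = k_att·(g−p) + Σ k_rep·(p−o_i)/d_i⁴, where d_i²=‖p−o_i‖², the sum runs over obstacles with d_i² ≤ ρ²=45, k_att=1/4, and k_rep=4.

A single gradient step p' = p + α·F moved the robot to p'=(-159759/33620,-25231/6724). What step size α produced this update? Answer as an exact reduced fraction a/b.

F_att = 1/4·(g−p) = 1/4·(5,5) = (1.2500,1.2500)
o1: d²=180 > ρ²=45 → inactive
o2: d²=58 > ρ²=45 → inactive
o3: d²=41 ≤ ρ²=45; F_rep = 4·(-4,-5)/41² = (-0.0095,-0.0119)
o4: d²=197 > ρ²=45 → inactive
F = F_att + ΣF_rep = (1.2405,1.2381)
Δp = p'−p = (0.2481,0.2476); α = Δx/Fx = (8341/33620) / (8341/6724) = 1/5
check: Δy/Fy = (1665/6724) / (8325/6724) = 1/5 ✓

α = 1/5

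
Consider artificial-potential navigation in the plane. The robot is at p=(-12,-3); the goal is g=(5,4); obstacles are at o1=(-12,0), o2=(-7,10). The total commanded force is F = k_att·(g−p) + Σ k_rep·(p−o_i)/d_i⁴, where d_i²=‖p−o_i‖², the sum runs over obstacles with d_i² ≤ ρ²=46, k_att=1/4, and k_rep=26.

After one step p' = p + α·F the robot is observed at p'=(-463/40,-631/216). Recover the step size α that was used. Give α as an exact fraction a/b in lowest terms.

α = 1/10

F_att = 1/4·(g−p) = 1/4·(17,7) = (4.2500,1.7500)
o1: d²=9 ≤ ρ²=46; F_rep = 26·(0,-3)/9² = (0.0000,-0.9630)
o2: d²=194 > ρ²=46 → inactive
F = F_att + ΣF_rep = (4.2500,0.7870)
Δp = p'−p = (0.4250,0.0787); α = Δx/Fx = (17/40) / (17/4) = 1/10
check: Δy/Fy = (17/216) / (85/108) = 1/10 ✓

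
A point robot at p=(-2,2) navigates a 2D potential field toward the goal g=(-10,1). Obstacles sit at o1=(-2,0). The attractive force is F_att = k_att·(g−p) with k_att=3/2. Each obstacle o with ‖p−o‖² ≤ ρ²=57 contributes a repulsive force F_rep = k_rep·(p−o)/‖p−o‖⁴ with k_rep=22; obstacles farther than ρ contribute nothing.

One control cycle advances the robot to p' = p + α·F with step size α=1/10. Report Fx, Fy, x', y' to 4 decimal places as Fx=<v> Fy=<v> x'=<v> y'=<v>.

Fx=-12.0000 Fy=1.2500 x'=-3.2000 y'=2.1250

F_att = 3/2·(g−p) = 3/2·(-8,-1) = (-12.0000,-1.5000)
o1: d²=4 ≤ ρ²=57; F_rep = 22·(0,2)/4² = (0.0000,2.7500)
F = F_att + ΣF_rep = (-12.0000,1.2500)
p' = p + 1/10·F = (-3.2000,2.1250)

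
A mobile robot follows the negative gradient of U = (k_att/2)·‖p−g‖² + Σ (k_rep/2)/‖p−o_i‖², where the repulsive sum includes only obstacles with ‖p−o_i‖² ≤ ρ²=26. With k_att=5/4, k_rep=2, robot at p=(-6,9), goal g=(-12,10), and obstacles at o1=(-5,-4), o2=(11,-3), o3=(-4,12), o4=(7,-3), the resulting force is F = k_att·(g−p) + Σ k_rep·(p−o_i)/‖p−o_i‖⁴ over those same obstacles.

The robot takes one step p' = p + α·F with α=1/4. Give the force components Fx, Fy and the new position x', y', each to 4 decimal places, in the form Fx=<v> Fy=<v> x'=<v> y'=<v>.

F_att = 5/4·(g−p) = 5/4·(-6,1) = (-7.5000,1.2500)
o1: d²=170 > ρ²=26 → inactive
o2: d²=433 > ρ²=26 → inactive
o3: d²=13 ≤ ρ²=26; F_rep = 2·(-2,-3)/13² = (-0.0237,-0.0355)
o4: d²=313 > ρ²=26 → inactive
F = F_att + ΣF_rep = (-7.5237,1.2145)
p' = p + 1/4·F = (-7.8809,9.3036)

Fx=-7.5237 Fy=1.2145 x'=-7.8809 y'=9.3036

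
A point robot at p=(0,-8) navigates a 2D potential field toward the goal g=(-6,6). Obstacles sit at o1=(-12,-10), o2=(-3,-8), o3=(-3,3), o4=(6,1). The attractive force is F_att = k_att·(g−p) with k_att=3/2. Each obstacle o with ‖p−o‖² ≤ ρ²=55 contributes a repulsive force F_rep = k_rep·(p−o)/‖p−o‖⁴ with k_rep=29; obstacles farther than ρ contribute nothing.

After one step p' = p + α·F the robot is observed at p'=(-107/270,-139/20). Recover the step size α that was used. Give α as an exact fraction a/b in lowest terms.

α = 1/20

F_att = 3/2·(g−p) = 3/2·(-6,14) = (-9.0000,21.0000)
o1: d²=148 > ρ²=55 → inactive
o2: d²=9 ≤ ρ²=55; F_rep = 29·(3,0)/9² = (1.0741,0.0000)
o3: d²=130 > ρ²=55 → inactive
o4: d²=117 > ρ²=55 → inactive
F = F_att + ΣF_rep = (-7.9259,21.0000)
Δp = p'−p = (-0.3963,1.0500); α = Δx/Fx = (-107/270) / (-214/27) = 1/20
check: Δy/Fy = (21/20) / (21) = 1/20 ✓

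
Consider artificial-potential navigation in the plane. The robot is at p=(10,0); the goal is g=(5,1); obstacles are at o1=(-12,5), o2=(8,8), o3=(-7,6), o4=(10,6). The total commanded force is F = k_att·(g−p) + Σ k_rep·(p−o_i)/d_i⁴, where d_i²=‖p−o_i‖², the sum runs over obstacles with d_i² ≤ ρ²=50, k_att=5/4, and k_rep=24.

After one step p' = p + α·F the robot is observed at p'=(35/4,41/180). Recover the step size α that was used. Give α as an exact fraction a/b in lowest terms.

F_att = 5/4·(g−p) = 5/4·(-5,1) = (-6.2500,1.2500)
o1: d²=509 > ρ²=50 → inactive
o2: d²=68 > ρ²=50 → inactive
o3: d²=325 > ρ²=50 → inactive
o4: d²=36 ≤ ρ²=50; F_rep = 24·(0,-6)/36² = (0.0000,-0.1111)
F = F_att + ΣF_rep = (-6.2500,1.1389)
Δp = p'−p = (-1.2500,0.2278); α = Δx/Fx = (-5/4) / (-25/4) = 1/5
check: Δy/Fy = (41/180) / (41/36) = 1/5 ✓

α = 1/5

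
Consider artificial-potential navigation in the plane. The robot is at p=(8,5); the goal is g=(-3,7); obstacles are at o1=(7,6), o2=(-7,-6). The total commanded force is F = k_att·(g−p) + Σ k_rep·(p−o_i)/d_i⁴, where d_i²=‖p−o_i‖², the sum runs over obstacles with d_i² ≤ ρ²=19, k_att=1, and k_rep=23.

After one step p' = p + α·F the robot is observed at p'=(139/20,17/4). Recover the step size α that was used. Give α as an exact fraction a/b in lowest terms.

F_att = 1·(g−p) = 1·(-11,2) = (-11.0000,2.0000)
o1: d²=2 ≤ ρ²=19; F_rep = 23·(1,-1)/2² = (5.7500,-5.7500)
o2: d²=346 > ρ²=19 → inactive
F = F_att + ΣF_rep = (-5.2500,-3.7500)
Δp = p'−p = (-1.0500,-0.7500); α = Δx/Fx = (-21/20) / (-21/4) = 1/5
check: Δy/Fy = (-3/4) / (-15/4) = 1/5 ✓

α = 1/5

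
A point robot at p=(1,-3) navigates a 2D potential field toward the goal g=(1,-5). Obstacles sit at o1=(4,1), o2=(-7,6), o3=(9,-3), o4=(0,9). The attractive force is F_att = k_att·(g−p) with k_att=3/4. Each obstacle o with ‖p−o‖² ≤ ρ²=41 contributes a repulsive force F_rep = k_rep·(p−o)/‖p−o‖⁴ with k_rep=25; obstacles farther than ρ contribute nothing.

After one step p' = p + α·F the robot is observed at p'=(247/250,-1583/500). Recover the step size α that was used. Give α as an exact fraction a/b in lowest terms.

F_att = 3/4·(g−p) = 3/4·(0,-2) = (0.0000,-1.5000)
o1: d²=25 ≤ ρ²=41; F_rep = 25·(-3,-4)/25² = (-0.1200,-0.1600)
o2: d²=145 > ρ²=41 → inactive
o3: d²=64 > ρ²=41 → inactive
o4: d²=145 > ρ²=41 → inactive
F = F_att + ΣF_rep = (-0.1200,-1.6600)
Δp = p'−p = (-0.0120,-0.1660); α = Δx/Fx = (-3/250) / (-3/25) = 1/10
check: Δy/Fy = (-83/500) / (-83/50) = 1/10 ✓

α = 1/10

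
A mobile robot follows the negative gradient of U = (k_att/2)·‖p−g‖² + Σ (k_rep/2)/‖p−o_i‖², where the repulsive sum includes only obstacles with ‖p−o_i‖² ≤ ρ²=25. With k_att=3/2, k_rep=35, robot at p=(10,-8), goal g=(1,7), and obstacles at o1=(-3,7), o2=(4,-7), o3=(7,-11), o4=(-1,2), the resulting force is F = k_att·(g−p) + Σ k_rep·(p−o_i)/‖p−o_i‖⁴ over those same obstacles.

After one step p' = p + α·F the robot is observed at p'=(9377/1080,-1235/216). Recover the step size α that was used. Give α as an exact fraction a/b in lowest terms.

F_att = 3/2·(g−p) = 3/2·(-9,15) = (-13.5000,22.5000)
o1: d²=394 > ρ²=25 → inactive
o2: d²=37 > ρ²=25 → inactive
o3: d²=18 ≤ ρ²=25; F_rep = 35·(3,3)/18² = (0.3241,0.3241)
o4: d²=221 > ρ²=25 → inactive
F = F_att + ΣF_rep = (-13.1759,22.8241)
Δp = p'−p = (-1.3176,2.2824); α = Δx/Fx = (-1423/1080) / (-1423/108) = 1/10
check: Δy/Fy = (493/216) / (2465/108) = 1/10 ✓

α = 1/10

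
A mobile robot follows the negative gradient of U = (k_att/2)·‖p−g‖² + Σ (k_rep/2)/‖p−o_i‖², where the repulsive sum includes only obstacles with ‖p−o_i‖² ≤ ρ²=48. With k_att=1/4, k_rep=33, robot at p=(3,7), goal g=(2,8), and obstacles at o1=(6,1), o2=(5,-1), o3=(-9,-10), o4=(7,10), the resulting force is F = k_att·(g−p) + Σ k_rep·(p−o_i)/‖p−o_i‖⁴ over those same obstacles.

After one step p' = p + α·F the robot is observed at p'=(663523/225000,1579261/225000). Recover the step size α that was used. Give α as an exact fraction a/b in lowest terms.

F_att = 1/4·(g−p) = 1/4·(-1,1) = (-0.2500,0.2500)
o1: d²=45 ≤ ρ²=48; F_rep = 33·(-3,6)/45² = (-0.0489,0.0978)
o2: d²=68 > ρ²=48 → inactive
o3: d²=433 > ρ²=48 → inactive
o4: d²=25 ≤ ρ²=48; F_rep = 33·(-4,-3)/25² = (-0.2112,-0.1584)
F = F_att + ΣF_rep = (-0.5101,0.1894)
Δp = p'−p = (-0.0510,0.0189); α = Δx/Fx = (-11477/225000) / (-11477/22500) = 1/10
check: Δy/Fy = (4261/225000) / (4261/22500) = 1/10 ✓

α = 1/10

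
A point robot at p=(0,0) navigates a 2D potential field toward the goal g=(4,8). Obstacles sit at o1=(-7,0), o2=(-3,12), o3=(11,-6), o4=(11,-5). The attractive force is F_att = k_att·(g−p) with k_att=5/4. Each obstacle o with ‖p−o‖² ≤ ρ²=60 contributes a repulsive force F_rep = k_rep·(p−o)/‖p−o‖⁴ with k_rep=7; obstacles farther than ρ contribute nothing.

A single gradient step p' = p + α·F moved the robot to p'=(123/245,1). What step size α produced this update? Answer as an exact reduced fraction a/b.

α = 1/10

F_att = 5/4·(g−p) = 5/4·(4,8) = (5.0000,10.0000)
o1: d²=49 ≤ ρ²=60; F_rep = 7·(7,0)/49² = (0.0204,0.0000)
o2: d²=153 > ρ²=60 → inactive
o3: d²=157 > ρ²=60 → inactive
o4: d²=146 > ρ²=60 → inactive
F = F_att + ΣF_rep = (5.0204,10.0000)
Δp = p'−p = (0.5020,1.0000); α = Δx/Fx = (123/245) / (246/49) = 1/10
check: Δy/Fy = (1) / (10) = 1/10 ✓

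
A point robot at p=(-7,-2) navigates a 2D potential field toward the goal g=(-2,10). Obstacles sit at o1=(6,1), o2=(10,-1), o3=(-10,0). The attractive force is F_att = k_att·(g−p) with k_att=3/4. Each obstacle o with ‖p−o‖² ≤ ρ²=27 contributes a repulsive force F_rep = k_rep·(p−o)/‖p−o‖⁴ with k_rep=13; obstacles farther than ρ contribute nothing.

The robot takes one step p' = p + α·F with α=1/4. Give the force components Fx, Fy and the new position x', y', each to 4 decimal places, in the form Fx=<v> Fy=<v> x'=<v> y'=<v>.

F_att = 3/4·(g−p) = 3/4·(5,12) = (3.7500,9.0000)
o1: d²=178 > ρ²=27 → inactive
o2: d²=290 > ρ²=27 → inactive
o3: d²=13 ≤ ρ²=27; F_rep = 13·(3,-2)/13² = (0.2308,-0.1538)
F = F_att + ΣF_rep = (3.9808,8.8462)
p' = p + 1/4·F = (-6.0048,0.2115)

Fx=3.9808 Fy=8.8462 x'=-6.0048 y'=0.2115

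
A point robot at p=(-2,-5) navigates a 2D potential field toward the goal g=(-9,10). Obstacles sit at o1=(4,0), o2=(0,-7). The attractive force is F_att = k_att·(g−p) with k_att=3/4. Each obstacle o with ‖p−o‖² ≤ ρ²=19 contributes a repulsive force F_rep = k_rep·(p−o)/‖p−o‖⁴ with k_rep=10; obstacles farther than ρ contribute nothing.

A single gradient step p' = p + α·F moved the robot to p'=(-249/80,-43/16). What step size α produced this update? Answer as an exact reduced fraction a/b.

α = 1/5

F_att = 3/4·(g−p) = 3/4·(-7,15) = (-5.2500,11.2500)
o1: d²=61 > ρ²=19 → inactive
o2: d²=8 ≤ ρ²=19; F_rep = 10·(-2,2)/8² = (-0.3125,0.3125)
F = F_att + ΣF_rep = (-5.5625,11.5625)
Δp = p'−p = (-1.1125,2.3125); α = Δx/Fx = (-89/80) / (-89/16) = 1/5
check: Δy/Fy = (37/16) / (185/16) = 1/5 ✓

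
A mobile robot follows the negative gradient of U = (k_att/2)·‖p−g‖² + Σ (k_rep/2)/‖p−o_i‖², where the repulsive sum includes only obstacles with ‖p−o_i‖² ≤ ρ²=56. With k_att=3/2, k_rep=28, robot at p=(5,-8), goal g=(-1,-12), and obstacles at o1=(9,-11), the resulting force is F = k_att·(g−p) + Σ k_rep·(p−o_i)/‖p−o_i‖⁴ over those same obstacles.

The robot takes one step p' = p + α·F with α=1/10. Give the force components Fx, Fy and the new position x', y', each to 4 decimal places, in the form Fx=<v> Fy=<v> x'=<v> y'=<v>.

Fx=-9.1792 Fy=-5.8656 x'=4.0821 y'=-8.5866

F_att = 3/2·(g−p) = 3/2·(-6,-4) = (-9.0000,-6.0000)
o1: d²=25 ≤ ρ²=56; F_rep = 28·(-4,3)/25² = (-0.1792,0.1344)
F = F_att + ΣF_rep = (-9.1792,-5.8656)
p' = p + 1/10·F = (4.0821,-8.5866)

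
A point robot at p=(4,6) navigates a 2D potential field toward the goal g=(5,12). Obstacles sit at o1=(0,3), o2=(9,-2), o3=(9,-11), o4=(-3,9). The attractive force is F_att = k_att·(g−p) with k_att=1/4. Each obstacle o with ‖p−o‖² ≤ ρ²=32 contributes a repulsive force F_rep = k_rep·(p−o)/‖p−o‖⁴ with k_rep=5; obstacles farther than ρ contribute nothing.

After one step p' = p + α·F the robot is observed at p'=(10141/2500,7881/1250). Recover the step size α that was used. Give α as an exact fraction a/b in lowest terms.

α = 1/5

F_att = 1/4·(g−p) = 1/4·(1,6) = (0.2500,1.5000)
o1: d²=25 ≤ ρ²=32; F_rep = 5·(4,3)/25² = (0.0320,0.0240)
o2: d²=89 > ρ²=32 → inactive
o3: d²=314 > ρ²=32 → inactive
o4: d²=58 > ρ²=32 → inactive
F = F_att + ΣF_rep = (0.2820,1.5240)
Δp = p'−p = (0.0564,0.3048); α = Δx/Fx = (141/2500) / (141/500) = 1/5
check: Δy/Fy = (381/1250) / (381/250) = 1/5 ✓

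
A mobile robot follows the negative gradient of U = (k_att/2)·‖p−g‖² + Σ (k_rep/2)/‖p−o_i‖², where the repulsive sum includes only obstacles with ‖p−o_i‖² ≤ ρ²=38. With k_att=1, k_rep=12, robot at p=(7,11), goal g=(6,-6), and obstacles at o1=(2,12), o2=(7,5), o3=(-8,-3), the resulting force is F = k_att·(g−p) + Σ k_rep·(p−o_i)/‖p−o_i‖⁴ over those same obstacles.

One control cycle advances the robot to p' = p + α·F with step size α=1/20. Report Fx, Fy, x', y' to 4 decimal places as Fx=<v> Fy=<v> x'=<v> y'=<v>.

Fx=-0.9112 Fy=-16.9622 x'=6.9544 y'=10.1519

F_att = 1·(g−p) = 1·(-1,-17) = (-1.0000,-17.0000)
o1: d²=26 ≤ ρ²=38; F_rep = 12·(5,-1)/26² = (0.0888,-0.0178)
o2: d²=36 ≤ ρ²=38; F_rep = 12·(0,6)/36² = (0.0000,0.0556)
o3: d²=421 > ρ²=38 → inactive
F = F_att + ΣF_rep = (-0.9112,-16.9622)
p' = p + 1/20·F = (6.9544,10.1519)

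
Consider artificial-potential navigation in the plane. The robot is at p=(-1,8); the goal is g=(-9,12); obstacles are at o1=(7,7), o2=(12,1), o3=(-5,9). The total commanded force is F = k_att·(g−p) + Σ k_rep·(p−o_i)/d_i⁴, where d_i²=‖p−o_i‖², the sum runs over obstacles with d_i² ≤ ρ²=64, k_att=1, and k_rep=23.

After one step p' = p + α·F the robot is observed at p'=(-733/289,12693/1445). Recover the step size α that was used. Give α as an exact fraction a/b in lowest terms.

F_att = 1·(g−p) = 1·(-8,4) = (-8.0000,4.0000)
o1: d²=65 > ρ²=64 → inactive
o2: d²=218 > ρ²=64 → inactive
o3: d²=17 ≤ ρ²=64; F_rep = 23·(4,-1)/17² = (0.3183,-0.0796)
F = F_att + ΣF_rep = (-7.6817,3.9204)
Δp = p'−p = (-1.5363,0.7841); α = Δx/Fx = (-444/289) / (-2220/289) = 1/5
check: Δy/Fy = (1133/1445) / (1133/289) = 1/5 ✓

α = 1/5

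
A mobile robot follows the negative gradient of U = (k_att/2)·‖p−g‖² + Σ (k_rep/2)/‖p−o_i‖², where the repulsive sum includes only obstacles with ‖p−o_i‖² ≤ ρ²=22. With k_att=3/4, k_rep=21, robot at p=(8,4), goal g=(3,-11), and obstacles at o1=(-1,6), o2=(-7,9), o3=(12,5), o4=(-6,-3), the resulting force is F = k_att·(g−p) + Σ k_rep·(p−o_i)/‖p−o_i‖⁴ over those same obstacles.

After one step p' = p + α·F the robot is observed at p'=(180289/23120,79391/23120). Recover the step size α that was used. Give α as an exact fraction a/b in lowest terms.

α = 1/20

F_att = 3/4·(g−p) = 3/4·(-5,-15) = (-3.7500,-11.2500)
o1: d²=85 > ρ²=22 → inactive
o2: d²=250 > ρ²=22 → inactive
o3: d²=17 ≤ ρ²=22; F_rep = 21·(-4,-1)/17² = (-0.2907,-0.0727)
o4: d²=245 > ρ²=22 → inactive
F = F_att + ΣF_rep = (-4.0407,-11.3227)
Δp = p'−p = (-0.2020,-0.5661); α = Δx/Fx = (-4671/23120) / (-4671/1156) = 1/20
check: Δy/Fy = (-13089/23120) / (-13089/1156) = 1/20 ✓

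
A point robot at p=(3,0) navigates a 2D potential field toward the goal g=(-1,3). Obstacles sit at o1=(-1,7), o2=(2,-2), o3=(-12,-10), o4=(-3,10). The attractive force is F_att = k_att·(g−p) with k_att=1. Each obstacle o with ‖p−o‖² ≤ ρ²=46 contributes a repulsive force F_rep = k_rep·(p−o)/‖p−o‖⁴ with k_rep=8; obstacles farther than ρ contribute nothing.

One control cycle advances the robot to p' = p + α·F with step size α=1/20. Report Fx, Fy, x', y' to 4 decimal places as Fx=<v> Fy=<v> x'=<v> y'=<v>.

F_att = 1·(g−p) = 1·(-4,3) = (-4.0000,3.0000)
o1: d²=65 > ρ²=46 → inactive
o2: d²=5 ≤ ρ²=46; F_rep = 8·(1,2)/5² = (0.3200,0.6400)
o3: d²=325 > ρ²=46 → inactive
o4: d²=136 > ρ²=46 → inactive
F = F_att + ΣF_rep = (-3.6800,3.6400)
p' = p + 1/20·F = (2.8160,0.1820)

Fx=-3.6800 Fy=3.6400 x'=2.8160 y'=0.1820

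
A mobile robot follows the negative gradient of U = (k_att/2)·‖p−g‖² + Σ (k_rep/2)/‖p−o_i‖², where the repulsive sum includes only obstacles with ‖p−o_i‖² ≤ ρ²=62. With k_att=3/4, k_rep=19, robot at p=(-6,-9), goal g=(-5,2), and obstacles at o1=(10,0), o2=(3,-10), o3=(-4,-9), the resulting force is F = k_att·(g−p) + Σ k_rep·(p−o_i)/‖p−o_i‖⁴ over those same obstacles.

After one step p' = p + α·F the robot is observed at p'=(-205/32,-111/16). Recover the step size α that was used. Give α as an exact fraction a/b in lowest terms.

α = 1/4

F_att = 3/4·(g−p) = 3/4·(1,11) = (0.7500,8.2500)
o1: d²=337 > ρ²=62 → inactive
o2: d²=82 > ρ²=62 → inactive
o3: d²=4 ≤ ρ²=62; F_rep = 19·(-2,0)/4² = (-2.3750,0.0000)
F = F_att + ΣF_rep = (-1.6250,8.2500)
Δp = p'−p = (-0.4062,2.0625); α = Δx/Fx = (-13/32) / (-13/8) = 1/4
check: Δy/Fy = (33/16) / (33/4) = 1/4 ✓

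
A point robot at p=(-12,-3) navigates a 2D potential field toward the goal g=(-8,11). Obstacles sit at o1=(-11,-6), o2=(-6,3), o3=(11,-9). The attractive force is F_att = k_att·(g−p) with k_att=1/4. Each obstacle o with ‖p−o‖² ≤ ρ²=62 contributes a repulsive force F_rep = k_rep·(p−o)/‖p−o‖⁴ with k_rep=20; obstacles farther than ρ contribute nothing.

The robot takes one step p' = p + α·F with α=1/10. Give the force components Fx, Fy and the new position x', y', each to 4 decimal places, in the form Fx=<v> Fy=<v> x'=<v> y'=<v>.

F_att = 1/4·(g−p) = 1/4·(4,14) = (1.0000,3.5000)
o1: d²=10 ≤ ρ²=62; F_rep = 20·(-1,3)/10² = (-0.2000,0.6000)
o2: d²=72 > ρ²=62 → inactive
o3: d²=565 > ρ²=62 → inactive
F = F_att + ΣF_rep = (0.8000,4.1000)
p' = p + 1/10·F = (-11.9200,-2.5900)

Fx=0.8000 Fy=4.1000 x'=-11.9200 y'=-2.5900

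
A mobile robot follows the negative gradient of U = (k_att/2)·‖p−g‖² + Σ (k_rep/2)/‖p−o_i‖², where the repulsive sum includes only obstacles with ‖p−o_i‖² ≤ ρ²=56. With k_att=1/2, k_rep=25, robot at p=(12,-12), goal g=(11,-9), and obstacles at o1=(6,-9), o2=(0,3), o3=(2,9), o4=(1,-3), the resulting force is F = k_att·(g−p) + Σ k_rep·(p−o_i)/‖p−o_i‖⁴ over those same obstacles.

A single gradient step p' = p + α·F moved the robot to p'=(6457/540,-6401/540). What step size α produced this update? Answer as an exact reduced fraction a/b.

F_att = 1/2·(g−p) = 1/2·(-1,3) = (-0.5000,1.5000)
o1: d²=45 ≤ ρ²=56; F_rep = 25·(6,-3)/45² = (0.0741,-0.0370)
o2: d²=369 > ρ²=56 → inactive
o3: d²=541 > ρ²=56 → inactive
o4: d²=202 > ρ²=56 → inactive
F = F_att + ΣF_rep = (-0.4259,1.4630)
Δp = p'−p = (-0.0426,0.1463); α = Δx/Fx = (-23/540) / (-23/54) = 1/10
check: Δy/Fy = (79/540) / (79/54) = 1/10 ✓

α = 1/10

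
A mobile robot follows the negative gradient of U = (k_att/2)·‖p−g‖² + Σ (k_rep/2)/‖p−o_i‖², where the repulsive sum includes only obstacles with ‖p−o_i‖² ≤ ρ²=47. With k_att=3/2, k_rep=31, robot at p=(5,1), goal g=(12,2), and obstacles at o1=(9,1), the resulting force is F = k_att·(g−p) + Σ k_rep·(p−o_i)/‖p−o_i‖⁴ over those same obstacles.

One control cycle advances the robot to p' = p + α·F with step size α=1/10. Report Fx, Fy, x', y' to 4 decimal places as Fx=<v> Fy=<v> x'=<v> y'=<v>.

F_att = 3/2·(g−p) = 3/2·(7,1) = (10.5000,1.5000)
o1: d²=16 ≤ ρ²=47; F_rep = 31·(-4,0)/16² = (-0.4844,0.0000)
F = F_att + ΣF_rep = (10.0156,1.5000)
p' = p + 1/10·F = (6.0016,1.1500)

Fx=10.0156 Fy=1.5000 x'=6.0016 y'=1.1500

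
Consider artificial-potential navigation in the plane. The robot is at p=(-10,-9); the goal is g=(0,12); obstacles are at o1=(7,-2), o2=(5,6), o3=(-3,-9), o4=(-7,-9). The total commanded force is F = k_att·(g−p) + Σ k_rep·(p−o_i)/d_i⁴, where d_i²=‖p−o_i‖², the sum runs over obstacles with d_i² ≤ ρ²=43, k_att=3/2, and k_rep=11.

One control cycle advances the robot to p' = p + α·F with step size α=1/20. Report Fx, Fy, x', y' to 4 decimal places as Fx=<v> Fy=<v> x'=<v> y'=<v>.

Fx=14.5926 Fy=31.5000 x'=-9.2704 y'=-7.4250

F_att = 3/2·(g−p) = 3/2·(10,21) = (15.0000,31.5000)
o1: d²=338 > ρ²=43 → inactive
o2: d²=450 > ρ²=43 → inactive
o3: d²=49 > ρ²=43 → inactive
o4: d²=9 ≤ ρ²=43; F_rep = 11·(-3,0)/9² = (-0.4074,0.0000)
F = F_att + ΣF_rep = (14.5926,31.5000)
p' = p + 1/20·F = (-9.2704,-7.4250)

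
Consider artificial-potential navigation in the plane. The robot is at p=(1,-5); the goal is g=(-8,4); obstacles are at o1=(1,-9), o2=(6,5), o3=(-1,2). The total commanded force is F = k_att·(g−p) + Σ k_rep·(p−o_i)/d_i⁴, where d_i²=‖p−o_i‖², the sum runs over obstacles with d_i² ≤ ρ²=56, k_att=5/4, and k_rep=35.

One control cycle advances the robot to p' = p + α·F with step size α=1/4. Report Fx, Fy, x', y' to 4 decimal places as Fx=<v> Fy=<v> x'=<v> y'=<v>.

F_att = 5/4·(g−p) = 5/4·(-9,9) = (-11.2500,11.2500)
o1: d²=16 ≤ ρ²=56; F_rep = 35·(0,4)/16² = (0.0000,0.5469)
o2: d²=125 > ρ²=56 → inactive
o3: d²=53 ≤ ρ²=56; F_rep = 35·(2,-7)/53² = (0.0249,-0.0872)
F = F_att + ΣF_rep = (-11.2251,11.7097)
p' = p + 1/4·F = (-1.8063,-2.0726)

Fx=-11.2251 Fy=11.7097 x'=-1.8063 y'=-2.0726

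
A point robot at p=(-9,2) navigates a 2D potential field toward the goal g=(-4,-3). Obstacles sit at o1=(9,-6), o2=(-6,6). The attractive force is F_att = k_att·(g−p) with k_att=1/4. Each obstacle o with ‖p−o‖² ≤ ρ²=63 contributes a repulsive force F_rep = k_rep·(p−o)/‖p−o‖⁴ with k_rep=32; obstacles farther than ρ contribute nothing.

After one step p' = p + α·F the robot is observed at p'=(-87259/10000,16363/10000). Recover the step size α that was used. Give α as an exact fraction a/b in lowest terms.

α = 1/4

F_att = 1/4·(g−p) = 1/4·(5,-5) = (1.2500,-1.2500)
o1: d²=388 > ρ²=63 → inactive
o2: d²=25 ≤ ρ²=63; F_rep = 32·(-3,-4)/25² = (-0.1536,-0.2048)
F = F_att + ΣF_rep = (1.0964,-1.4548)
Δp = p'−p = (0.2741,-0.3637); α = Δx/Fx = (2741/10000) / (2741/2500) = 1/4
check: Δy/Fy = (-3637/10000) / (-3637/2500) = 1/4 ✓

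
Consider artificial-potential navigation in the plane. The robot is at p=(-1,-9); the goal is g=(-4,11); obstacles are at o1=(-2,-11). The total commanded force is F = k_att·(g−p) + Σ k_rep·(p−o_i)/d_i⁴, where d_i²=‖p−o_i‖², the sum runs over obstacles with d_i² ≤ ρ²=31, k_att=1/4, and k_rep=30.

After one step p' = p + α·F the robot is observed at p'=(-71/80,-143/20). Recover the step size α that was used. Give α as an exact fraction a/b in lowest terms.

F_att = 1/4·(g−p) = 1/4·(-3,20) = (-0.7500,5.0000)
o1: d²=5 ≤ ρ²=31; F_rep = 30·(1,2)/5² = (1.2000,2.4000)
F = F_att + ΣF_rep = (0.4500,7.4000)
Δp = p'−p = (0.1125,1.8500); α = Δx/Fx = (9/80) / (9/20) = 1/4
check: Δy/Fy = (37/20) / (37/5) = 1/4 ✓

α = 1/4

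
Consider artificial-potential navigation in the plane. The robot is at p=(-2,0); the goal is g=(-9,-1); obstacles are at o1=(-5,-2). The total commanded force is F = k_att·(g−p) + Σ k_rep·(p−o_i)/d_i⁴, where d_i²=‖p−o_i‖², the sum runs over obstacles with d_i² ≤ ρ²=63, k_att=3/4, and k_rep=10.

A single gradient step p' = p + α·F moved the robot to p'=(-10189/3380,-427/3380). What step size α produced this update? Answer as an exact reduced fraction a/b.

α = 1/5

F_att = 3/4·(g−p) = 3/4·(-7,-1) = (-5.2500,-0.7500)
o1: d²=13 ≤ ρ²=63; F_rep = 10·(3,2)/13² = (0.1775,0.1183)
F = F_att + ΣF_rep = (-5.0725,-0.6317)
Δp = p'−p = (-1.0145,-0.1263); α = Δx/Fx = (-3429/3380) / (-3429/676) = 1/5
check: Δy/Fy = (-427/3380) / (-427/676) = 1/5 ✓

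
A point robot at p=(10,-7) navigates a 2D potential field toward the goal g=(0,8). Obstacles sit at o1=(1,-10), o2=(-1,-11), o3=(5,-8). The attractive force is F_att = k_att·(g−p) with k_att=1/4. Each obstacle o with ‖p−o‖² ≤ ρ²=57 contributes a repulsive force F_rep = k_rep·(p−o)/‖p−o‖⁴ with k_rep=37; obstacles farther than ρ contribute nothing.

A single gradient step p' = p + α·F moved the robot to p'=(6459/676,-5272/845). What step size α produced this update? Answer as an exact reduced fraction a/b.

F_att = 1/4·(g−p) = 1/4·(-10,15) = (-2.5000,3.7500)
o1: d²=90 > ρ²=57 → inactive
o2: d²=137 > ρ²=57 → inactive
o3: d²=26 ≤ ρ²=57; F_rep = 37·(5,1)/26² = (0.2737,0.0547)
F = F_att + ΣF_rep = (-2.2263,3.8047)
Δp = p'−p = (-0.4453,0.7609); α = Δx/Fx = (-301/676) / (-1505/676) = 1/5
check: Δy/Fy = (643/845) / (643/169) = 1/5 ✓

α = 1/5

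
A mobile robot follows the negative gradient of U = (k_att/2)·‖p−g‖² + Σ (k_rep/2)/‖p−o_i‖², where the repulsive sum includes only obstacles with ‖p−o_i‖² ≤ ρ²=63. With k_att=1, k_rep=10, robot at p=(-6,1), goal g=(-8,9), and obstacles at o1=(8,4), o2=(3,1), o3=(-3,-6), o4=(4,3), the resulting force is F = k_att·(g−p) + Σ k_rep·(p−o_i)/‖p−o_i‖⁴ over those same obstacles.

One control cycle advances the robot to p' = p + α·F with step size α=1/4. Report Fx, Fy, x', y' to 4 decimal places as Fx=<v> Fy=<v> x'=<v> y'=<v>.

F_att = 1·(g−p) = 1·(-2,8) = (-2.0000,8.0000)
o1: d²=205 > ρ²=63 → inactive
o2: d²=81 > ρ²=63 → inactive
o3: d²=58 ≤ ρ²=63; F_rep = 10·(-3,7)/58² = (-0.0089,0.0208)
o4: d²=104 > ρ²=63 → inactive
F = F_att + ΣF_rep = (-2.0089,8.0208)
p' = p + 1/4·F = (-6.5022,3.0052)

Fx=-2.0089 Fy=8.0208 x'=-6.5022 y'=3.0052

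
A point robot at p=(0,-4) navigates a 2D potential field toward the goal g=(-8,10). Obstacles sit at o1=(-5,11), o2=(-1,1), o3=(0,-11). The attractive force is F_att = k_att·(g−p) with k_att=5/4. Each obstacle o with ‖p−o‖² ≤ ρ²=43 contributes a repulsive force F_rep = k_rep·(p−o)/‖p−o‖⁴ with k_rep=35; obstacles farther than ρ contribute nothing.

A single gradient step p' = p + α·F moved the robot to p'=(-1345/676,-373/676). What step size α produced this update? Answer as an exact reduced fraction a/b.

α = 1/5

F_att = 5/4·(g−p) = 5/4·(-8,14) = (-10.0000,17.5000)
o1: d²=250 > ρ²=43 → inactive
o2: d²=26 ≤ ρ²=43; F_rep = 35·(1,-5)/26² = (0.0518,-0.2589)
o3: d²=49 > ρ²=43 → inactive
F = F_att + ΣF_rep = (-9.9482,17.2411)
Δp = p'−p = (-1.9896,3.4482); α = Δx/Fx = (-1345/676) / (-6725/676) = 1/5
check: Δy/Fy = (2331/676) / (11655/676) = 1/5 ✓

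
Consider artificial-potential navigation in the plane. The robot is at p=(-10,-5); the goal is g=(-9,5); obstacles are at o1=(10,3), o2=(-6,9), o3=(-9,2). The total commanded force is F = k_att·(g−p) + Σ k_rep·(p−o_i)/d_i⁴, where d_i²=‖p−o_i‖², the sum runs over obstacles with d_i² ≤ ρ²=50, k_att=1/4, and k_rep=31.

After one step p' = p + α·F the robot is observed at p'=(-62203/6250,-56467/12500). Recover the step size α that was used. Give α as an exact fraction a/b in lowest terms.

α = 1/5

F_att = 1/4·(g−p) = 1/4·(1,10) = (0.2500,2.5000)
o1: d²=464 > ρ²=50 → inactive
o2: d²=212 > ρ²=50 → inactive
o3: d²=50 ≤ ρ²=50; F_rep = 31·(-1,-7)/50² = (-0.0124,-0.0868)
F = F_att + ΣF_rep = (0.2376,2.4132)
Δp = p'−p = (0.0475,0.4826); α = Δx/Fx = (297/6250) / (297/1250) = 1/5
check: Δy/Fy = (6033/12500) / (6033/2500) = 1/5 ✓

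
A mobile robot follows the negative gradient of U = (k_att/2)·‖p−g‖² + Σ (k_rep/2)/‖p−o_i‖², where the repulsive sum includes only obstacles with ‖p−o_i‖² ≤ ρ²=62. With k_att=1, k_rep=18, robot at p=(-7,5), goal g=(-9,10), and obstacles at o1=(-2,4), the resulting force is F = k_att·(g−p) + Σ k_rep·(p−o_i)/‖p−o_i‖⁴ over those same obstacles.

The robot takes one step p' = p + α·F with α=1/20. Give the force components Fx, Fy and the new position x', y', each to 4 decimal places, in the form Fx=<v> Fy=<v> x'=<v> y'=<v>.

F_att = 1·(g−p) = 1·(-2,5) = (-2.0000,5.0000)
o1: d²=26 ≤ ρ²=62; F_rep = 18·(-5,1)/26² = (-0.1331,0.0266)
F = F_att + ΣF_rep = (-2.1331,5.0266)
p' = p + 1/20·F = (-7.1067,5.2513)

Fx=-2.1331 Fy=5.0266 x'=-7.1067 y'=5.2513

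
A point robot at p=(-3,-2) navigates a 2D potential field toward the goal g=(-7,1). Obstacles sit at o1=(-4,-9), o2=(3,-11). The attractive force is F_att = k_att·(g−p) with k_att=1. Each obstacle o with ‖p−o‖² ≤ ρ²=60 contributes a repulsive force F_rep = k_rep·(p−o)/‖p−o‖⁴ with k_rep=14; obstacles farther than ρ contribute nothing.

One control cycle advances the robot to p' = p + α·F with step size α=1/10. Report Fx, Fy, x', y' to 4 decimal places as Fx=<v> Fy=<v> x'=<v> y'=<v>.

F_att = 1·(g−p) = 1·(-4,3) = (-4.0000,3.0000)
o1: d²=50 ≤ ρ²=60; F_rep = 14·(1,7)/50² = (0.0056,0.0392)
o2: d²=117 > ρ²=60 → inactive
F = F_att + ΣF_rep = (-3.9944,3.0392)
p' = p + 1/10·F = (-3.3994,-1.6961)

Fx=-3.9944 Fy=3.0392 x'=-3.3994 y'=-1.6961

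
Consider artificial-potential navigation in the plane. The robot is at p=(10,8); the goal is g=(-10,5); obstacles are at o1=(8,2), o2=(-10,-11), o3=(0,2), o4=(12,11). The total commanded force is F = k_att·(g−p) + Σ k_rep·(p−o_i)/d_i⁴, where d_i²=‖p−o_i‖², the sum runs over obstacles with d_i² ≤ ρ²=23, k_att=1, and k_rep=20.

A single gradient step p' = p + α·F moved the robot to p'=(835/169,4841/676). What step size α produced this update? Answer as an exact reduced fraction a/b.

α = 1/4

F_att = 1·(g−p) = 1·(-20,-3) = (-20.0000,-3.0000)
o1: d²=40 > ρ²=23 → inactive
o2: d²=761 > ρ²=23 → inactive
o3: d²=136 > ρ²=23 → inactive
o4: d²=13 ≤ ρ²=23; F_rep = 20·(-2,-3)/13² = (-0.2367,-0.3550)
F = F_att + ΣF_rep = (-20.2367,-3.3550)
Δp = p'−p = (-5.0592,-0.8388); α = Δx/Fx = (-855/169) / (-3420/169) = 1/4
check: Δy/Fy = (-567/676) / (-567/169) = 1/4 ✓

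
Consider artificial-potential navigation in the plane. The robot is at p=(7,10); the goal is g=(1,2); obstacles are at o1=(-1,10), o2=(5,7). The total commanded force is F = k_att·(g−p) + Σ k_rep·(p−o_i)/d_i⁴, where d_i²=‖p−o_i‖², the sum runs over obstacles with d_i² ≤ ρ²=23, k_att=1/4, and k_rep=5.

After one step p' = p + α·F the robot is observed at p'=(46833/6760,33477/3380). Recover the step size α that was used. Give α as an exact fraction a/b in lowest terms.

F_att = 1/4·(g−p) = 1/4·(-6,-8) = (-1.5000,-2.0000)
o1: d²=64 > ρ²=23 → inactive
o2: d²=13 ≤ ρ²=23; F_rep = 5·(2,3)/13² = (0.0592,0.0888)
F = F_att + ΣF_rep = (-1.4408,-1.9112)
Δp = p'−p = (-0.0720,-0.0956); α = Δx/Fx = (-487/6760) / (-487/338) = 1/20
check: Δy/Fy = (-323/3380) / (-323/169) = 1/20 ✓

α = 1/20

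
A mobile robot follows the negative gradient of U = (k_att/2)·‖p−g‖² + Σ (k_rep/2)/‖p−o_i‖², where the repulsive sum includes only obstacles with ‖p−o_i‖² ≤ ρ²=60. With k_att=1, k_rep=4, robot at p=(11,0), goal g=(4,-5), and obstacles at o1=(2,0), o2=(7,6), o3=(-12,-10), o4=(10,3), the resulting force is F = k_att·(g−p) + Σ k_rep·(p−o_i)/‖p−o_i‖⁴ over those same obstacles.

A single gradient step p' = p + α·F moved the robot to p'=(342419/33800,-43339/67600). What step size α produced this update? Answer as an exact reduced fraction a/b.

F_att = 1·(g−p) = 1·(-7,-5) = (-7.0000,-5.0000)
o1: d²=81 > ρ²=60 → inactive
o2: d²=52 ≤ ρ²=60; F_rep = 4·(4,-6)/52² = (0.0059,-0.0089)
o3: d²=629 > ρ²=60 → inactive
o4: d²=10 ≤ ρ²=60; F_rep = 4·(1,-3)/10² = (0.0400,-0.1200)
F = F_att + ΣF_rep = (-6.9541,-5.1289)
Δp = p'−p = (-0.8693,-0.6411); α = Δx/Fx = (-29381/33800) / (-29381/4225) = 1/8
check: Δy/Fy = (-43339/67600) / (-43339/8450) = 1/8 ✓

α = 1/8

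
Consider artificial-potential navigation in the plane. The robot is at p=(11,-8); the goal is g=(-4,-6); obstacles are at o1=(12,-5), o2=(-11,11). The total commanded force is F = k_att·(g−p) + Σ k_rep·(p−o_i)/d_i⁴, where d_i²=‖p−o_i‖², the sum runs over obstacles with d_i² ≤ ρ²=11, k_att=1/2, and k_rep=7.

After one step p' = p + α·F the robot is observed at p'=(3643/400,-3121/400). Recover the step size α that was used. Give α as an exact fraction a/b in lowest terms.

F_att = 1/2·(g−p) = 1/2·(-15,2) = (-7.5000,1.0000)
o1: d²=10 ≤ ρ²=11; F_rep = 7·(-1,-3)/10² = (-0.0700,-0.2100)
o2: d²=845 > ρ²=11 → inactive
F = F_att + ΣF_rep = (-7.5700,0.7900)
Δp = p'−p = (-1.8925,0.1975); α = Δx/Fx = (-757/400) / (-757/100) = 1/4
check: Δy/Fy = (79/400) / (79/100) = 1/4 ✓

α = 1/4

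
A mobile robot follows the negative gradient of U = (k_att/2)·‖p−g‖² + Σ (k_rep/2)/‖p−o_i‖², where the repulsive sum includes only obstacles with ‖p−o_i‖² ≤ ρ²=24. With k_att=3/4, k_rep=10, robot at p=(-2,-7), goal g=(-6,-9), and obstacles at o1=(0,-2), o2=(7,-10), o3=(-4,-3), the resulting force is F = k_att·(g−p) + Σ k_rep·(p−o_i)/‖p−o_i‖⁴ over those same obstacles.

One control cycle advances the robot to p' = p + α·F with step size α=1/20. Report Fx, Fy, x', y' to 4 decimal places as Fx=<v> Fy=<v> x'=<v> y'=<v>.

F_att = 3/4·(g−p) = 3/4·(-4,-2) = (-3.0000,-1.5000)
o1: d²=29 > ρ²=24 → inactive
o2: d²=90 > ρ²=24 → inactive
o3: d²=20 ≤ ρ²=24; F_rep = 10·(2,-4)/20² = (0.0500,-0.1000)
F = F_att + ΣF_rep = (-2.9500,-1.6000)
p' = p + 1/20·F = (-2.1475,-7.0800)

Fx=-2.9500 Fy=-1.6000 x'=-2.1475 y'=-7.0800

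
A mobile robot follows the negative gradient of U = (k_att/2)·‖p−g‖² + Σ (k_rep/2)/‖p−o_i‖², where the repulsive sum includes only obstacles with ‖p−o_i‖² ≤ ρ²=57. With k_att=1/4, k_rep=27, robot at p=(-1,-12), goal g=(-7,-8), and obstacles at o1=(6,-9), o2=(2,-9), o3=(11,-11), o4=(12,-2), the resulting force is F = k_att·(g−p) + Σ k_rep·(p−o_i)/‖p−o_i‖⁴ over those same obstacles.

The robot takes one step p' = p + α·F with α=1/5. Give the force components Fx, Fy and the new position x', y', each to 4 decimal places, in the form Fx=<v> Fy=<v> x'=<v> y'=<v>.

Fx=-1.7500 Fy=0.7500 x'=-1.3500 y'=-11.8500

F_att = 1/4·(g−p) = 1/4·(-6,4) = (-1.5000,1.0000)
o1: d²=58 > ρ²=57 → inactive
o2: d²=18 ≤ ρ²=57; F_rep = 27·(-3,-3)/18² = (-0.2500,-0.2500)
o3: d²=145 > ρ²=57 → inactive
o4: d²=269 > ρ²=57 → inactive
F = F_att + ΣF_rep = (-1.7500,0.7500)
p' = p + 1/5·F = (-1.3500,-11.8500)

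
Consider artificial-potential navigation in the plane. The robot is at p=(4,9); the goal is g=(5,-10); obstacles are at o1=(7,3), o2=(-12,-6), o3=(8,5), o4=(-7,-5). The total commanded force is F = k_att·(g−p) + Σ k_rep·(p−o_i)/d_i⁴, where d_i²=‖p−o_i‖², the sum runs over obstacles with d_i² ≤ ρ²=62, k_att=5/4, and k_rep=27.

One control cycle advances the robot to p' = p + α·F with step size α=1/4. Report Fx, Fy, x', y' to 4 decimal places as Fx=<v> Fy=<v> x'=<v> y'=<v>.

Fx=1.1045 Fy=-23.5645 x'=4.2761 y'=3.1089

F_att = 5/4·(g−p) = 5/4·(1,-19) = (1.2500,-23.7500)
o1: d²=45 ≤ ρ²=62; F_rep = 27·(-3,6)/45² = (-0.0400,0.0800)
o2: d²=481 > ρ²=62 → inactive
o3: d²=32 ≤ ρ²=62; F_rep = 27·(-4,4)/32² = (-0.1055,0.1055)
o4: d²=317 > ρ²=62 → inactive
F = F_att + ΣF_rep = (1.1045,-23.5645)
p' = p + 1/4·F = (4.2761,3.1089)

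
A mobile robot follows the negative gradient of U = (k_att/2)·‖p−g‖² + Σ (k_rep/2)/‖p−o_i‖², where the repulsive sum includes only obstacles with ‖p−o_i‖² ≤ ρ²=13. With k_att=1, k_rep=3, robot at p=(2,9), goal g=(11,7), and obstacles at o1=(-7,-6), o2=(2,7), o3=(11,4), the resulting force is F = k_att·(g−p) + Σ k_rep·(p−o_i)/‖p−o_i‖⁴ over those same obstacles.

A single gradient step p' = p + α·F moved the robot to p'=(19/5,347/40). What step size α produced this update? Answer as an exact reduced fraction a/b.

F_att = 1·(g−p) = 1·(9,-2) = (9.0000,-2.0000)
o1: d²=306 > ρ²=13 → inactive
o2: d²=4 ≤ ρ²=13; F_rep = 3·(0,2)/4² = (0.0000,0.3750)
o3: d²=106 > ρ²=13 → inactive
F = F_att + ΣF_rep = (9.0000,-1.6250)
Δp = p'−p = (1.8000,-0.3250); α = Δx/Fx = (9/5) / (9) = 1/5
check: Δy/Fy = (-13/40) / (-13/8) = 1/5 ✓

α = 1/5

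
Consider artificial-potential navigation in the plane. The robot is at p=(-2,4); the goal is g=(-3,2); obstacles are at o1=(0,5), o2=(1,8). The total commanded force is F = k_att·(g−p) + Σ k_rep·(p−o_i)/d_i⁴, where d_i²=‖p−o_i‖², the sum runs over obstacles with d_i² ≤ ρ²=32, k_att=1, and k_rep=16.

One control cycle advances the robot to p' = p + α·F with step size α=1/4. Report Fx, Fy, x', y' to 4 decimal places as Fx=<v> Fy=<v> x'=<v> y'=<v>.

Fx=-2.3568 Fy=-2.7424 x'=-2.5892 y'=3.3144

F_att = 1·(g−p) = 1·(-1,-2) = (-1.0000,-2.0000)
o1: d²=5 ≤ ρ²=32; F_rep = 16·(-2,-1)/5² = (-1.2800,-0.6400)
o2: d²=25 ≤ ρ²=32; F_rep = 16·(-3,-4)/25² = (-0.0768,-0.1024)
F = F_att + ΣF_rep = (-2.3568,-2.7424)
p' = p + 1/4·F = (-2.5892,3.3144)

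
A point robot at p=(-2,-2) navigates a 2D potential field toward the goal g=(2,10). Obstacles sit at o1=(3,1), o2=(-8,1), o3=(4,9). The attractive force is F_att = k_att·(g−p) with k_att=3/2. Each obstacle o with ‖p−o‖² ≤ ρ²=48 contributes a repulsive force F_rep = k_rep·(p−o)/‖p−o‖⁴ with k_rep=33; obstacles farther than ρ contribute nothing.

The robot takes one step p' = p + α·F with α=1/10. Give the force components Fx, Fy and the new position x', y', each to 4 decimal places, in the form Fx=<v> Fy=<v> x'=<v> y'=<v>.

F_att = 3/2·(g−p) = 3/2·(4,12) = (6.0000,18.0000)
o1: d²=34 ≤ ρ²=48; F_rep = 33·(-5,-3)/34² = (-0.1427,-0.0856)
o2: d²=45 ≤ ρ²=48; F_rep = 33·(6,-3)/45² = (0.0978,-0.0489)
o3: d²=157 > ρ²=48 → inactive
F = F_att + ΣF_rep = (5.9550,17.8655)
p' = p + 1/10·F = (-1.4045,-0.2135)

Fx=5.9550 Fy=17.8655 x'=-1.4045 y'=-0.2135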